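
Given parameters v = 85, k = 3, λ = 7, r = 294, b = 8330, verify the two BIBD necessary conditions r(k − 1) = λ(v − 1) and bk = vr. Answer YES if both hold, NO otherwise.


Condition (i): r(k − 1) = 294·2 = 588; λ(v − 1) = 7·84 = 588. Match? YES.
Condition (ii): bk = 8330·3 = 24990; vr = 85·294 = 24990. Match? YES.
Both conditions hold? YES.

YES


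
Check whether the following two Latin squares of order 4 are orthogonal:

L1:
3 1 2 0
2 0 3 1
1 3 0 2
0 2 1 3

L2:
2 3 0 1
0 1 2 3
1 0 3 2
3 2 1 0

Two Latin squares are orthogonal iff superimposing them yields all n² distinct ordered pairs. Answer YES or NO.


Form the n² = 16 superimposed pairs (L1[i][j], L2[i][j]), row by row (rows and columns indexed from 0):
row 0: (3,2) (1,3) (2,0) (0,1)
row 1: (2,0) (0,1) (3,2) (1,3)
row 2: (1,1) (3,0) (0,3) (2,2)
row 3: (0,3) (2,2) (1,1) (3,0)
Orthogonality requires all 16 pairs distinct.
But the pair (2,0) repeats: cell (0,2) has L1 = 2, L2 = 0, and cell (1,0) has L1 = 2, L2 = 0.
A repeated pair means some other pair never occurs (only 8 distinct pairs out of 16), so the squares are not orthogonal.
Conclusion: NO.

NO


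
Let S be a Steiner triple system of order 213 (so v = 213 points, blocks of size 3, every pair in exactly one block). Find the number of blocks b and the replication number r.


An STS(v) is a 2-(v, 3, 1) BIBD: block size k = 3, λ = 1.
Replication: r(k − 1) = λ(v − 1) ⇒ r·2 = 213 − 1 = 212 ⇒ r = 106.
Block count: bk = vr ⇒ b·3 = 213·106 = 22578 ⇒ b = 7526.
(Check via b = v(v − 1)/6 = 213·212/6 = 45156/6 = 7526.)

r = 106, b = 7526.


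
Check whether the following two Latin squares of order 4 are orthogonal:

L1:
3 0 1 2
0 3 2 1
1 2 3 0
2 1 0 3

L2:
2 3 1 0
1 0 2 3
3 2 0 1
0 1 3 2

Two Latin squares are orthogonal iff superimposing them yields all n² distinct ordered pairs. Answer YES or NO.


Form the n² = 16 superimposed pairs (L1[i][j], L2[i][j]), row by row (rows and columns indexed from 0):
row 0: (3,2) (0,3) (1,1) (2,0)
row 1: (0,1) (3,0) (2,2) (1,3)
row 2: (1,3) (2,2) (3,0) (0,1)
row 3: (2,0) (1,1) (0,3) (3,2)
Orthogonality requires all 16 pairs distinct.
But the pair (1,3) repeats: cell (1,3) has L1 = 1, L2 = 3, and cell (2,0) has L1 = 1, L2 = 3.
A repeated pair means some other pair never occurs (only 8 distinct pairs out of 16), so the squares are not orthogonal.
Conclusion: NO.

NO


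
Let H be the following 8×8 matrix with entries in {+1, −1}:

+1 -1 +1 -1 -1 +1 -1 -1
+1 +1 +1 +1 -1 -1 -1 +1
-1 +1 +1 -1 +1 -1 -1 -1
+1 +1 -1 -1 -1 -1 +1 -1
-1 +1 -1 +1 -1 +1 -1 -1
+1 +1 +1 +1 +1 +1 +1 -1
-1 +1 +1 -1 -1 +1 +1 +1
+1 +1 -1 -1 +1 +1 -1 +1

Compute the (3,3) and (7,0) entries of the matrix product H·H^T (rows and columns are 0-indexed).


Row 0 of H: [1, -1, 1, -1, -1, 1, -1, -1].
Row 3 of H: [1, 1, -1, -1, -1, -1, 1, -1].
Row 7 of H: [1, 1, -1, -1, 1, 1, -1, 1].
(H·H^T)[3][3] = Σ_j H[3][j]·H[3][j] = (1)² + (1)² + (-1)² + (-1)² + (-1)² + (-1)² + (1)² + (-1)² = 1 + 1 + 1 + 1 + 1 + 1 + 1 + 1 = 8.
(H·H^T)[7][0] = Σ_j H[7][j]·H[0][j] = (1)·(1) + (1)·(-1) + (-1)·(1) + (-1)·(-1) + (1)·(-1) + (1)·(1) + (-1)·(-1) + (1)·(-1) = 1 + -1 + -1 + 1 + -1 + 1 + 1 + -1 = 0.
So rows 7 and 0 are orthogonal; the diagonal entry equals n = 8.

(3,3) entry = 8; (7,0) entry = 0.


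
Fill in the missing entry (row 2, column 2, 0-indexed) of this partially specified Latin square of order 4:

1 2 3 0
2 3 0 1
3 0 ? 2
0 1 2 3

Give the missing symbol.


Row 2 contains symbols [0, 2, 3] — missing [1].
Column 2 contains symbols [0, 2, 3] — missing [1].
The missing symbol must appear in both missing sets; intersection = [1].
Therefore the hidden value is 1.

Missing value = 1.


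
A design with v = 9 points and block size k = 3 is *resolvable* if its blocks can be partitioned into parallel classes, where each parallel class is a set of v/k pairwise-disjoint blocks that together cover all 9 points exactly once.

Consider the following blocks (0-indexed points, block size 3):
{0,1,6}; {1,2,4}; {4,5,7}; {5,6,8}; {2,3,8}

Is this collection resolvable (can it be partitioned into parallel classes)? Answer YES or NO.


v = 9, block size k = 3, number of blocks = 5.
For resolvability, blocks must partition into parallel classes of size v/k = 3.
Total blocks must therefore be a multiple of 3: 5 = 3·1 + 2 ⇒ not divisible ✗.
Resolvable? NO.

NO


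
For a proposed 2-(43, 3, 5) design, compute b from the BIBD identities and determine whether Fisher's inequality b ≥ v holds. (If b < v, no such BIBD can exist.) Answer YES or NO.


r = λ(v − 1)/(k − 1) = 5·42/2 = 105.
b = vr/k = 43·105/3 = 1505.
Fisher's inequality: b ≥ v ⇔ 1505 ≥ 43? YES.

YES


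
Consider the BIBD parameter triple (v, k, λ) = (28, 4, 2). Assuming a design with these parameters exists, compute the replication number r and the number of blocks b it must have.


Any 2-(v, k, λ) BIBD satisfies two necessary conditions:
  (i)  Each point sits in r blocks, and counting incidences through any fixed point gives r(k − 1) = λ(v − 1), so r = λ(v − 1)/(k − 1).
  (ii) Total incidences bk = vr, so b = vr/k.
Step 1: r = λ(v − 1)/(k − 1) = 2·(28 − 1)/(4 − 1) = 2·27/3 = 54/3 = 18.
Step 2: b = vr/k = 28·18/4 = 504/4 = 126.
Check integrality: r = 18 ∈ Z ✓, b = 126 ∈ Z ✓.
(These identities are necessary conditions: they determine r and b for any design with these parameters, but do not by themselves prove that one exists.)

r = 18, b = 126.


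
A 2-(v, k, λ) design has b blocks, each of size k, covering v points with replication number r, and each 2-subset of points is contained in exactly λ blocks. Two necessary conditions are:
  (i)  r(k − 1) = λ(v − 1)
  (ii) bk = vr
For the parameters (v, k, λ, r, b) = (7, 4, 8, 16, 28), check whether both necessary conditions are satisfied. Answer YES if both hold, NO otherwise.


Condition (i): r(k − 1) = 16·3 = 48; λ(v − 1) = 8·6 = 48. Match? YES.
Condition (ii): bk = 28·4 = 112; vr = 7·16 = 112. Match? YES.
Both conditions hold? YES.

YES


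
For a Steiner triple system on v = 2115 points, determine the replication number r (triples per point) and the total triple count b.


An STS(v) is a 2-(v, 3, 1) BIBD: block size k = 3, λ = 1.
Replication: r(k − 1) = λ(v − 1) ⇒ r·2 = 2115 − 1 = 2114 ⇒ r = 1057.
Block count: bk = vr ⇒ b·3 = 2115·1057 = 2235555 ⇒ b = 745185.
(Check via b = v(v − 1)/6 = 2115·2114/6 = 4471110/6 = 745185.)

r = 1057, b = 745185.


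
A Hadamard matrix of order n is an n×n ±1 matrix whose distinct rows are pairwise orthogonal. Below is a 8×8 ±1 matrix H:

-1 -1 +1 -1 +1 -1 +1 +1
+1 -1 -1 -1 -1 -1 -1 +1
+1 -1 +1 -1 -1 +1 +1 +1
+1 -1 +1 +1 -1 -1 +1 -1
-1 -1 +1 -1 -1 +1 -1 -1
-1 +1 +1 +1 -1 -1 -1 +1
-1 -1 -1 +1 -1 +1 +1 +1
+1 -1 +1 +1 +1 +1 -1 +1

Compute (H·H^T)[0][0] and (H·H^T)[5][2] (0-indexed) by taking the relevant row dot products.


Row 0 of H: [-1, -1, 1, -1, 1, -1, 1, 1].
Row 2 of H: [1, -1, 1, -1, -1, 1, 1, 1].
Row 5 of H: [-1, 1, 1, 1, -1, -1, -1, 1].
(H·H^T)[0][0] = Σ_j H[0][j]·H[0][j] = (-1)² + (-1)² + (1)² + (-1)² + (1)² + (-1)² + (1)² + (1)² = 1 + 1 + 1 + 1 + 1 + 1 + 1 + 1 = 8.
(H·H^T)[5][2] = Σ_j H[5][j]·H[2][j] = (-1)·(1) + (1)·(-1) + (1)·(1) + (1)·(-1) + (-1)·(-1) + (-1)·(1) + (-1)·(1) + (1)·(1) = -1 + -1 + 1 + -1 + 1 + -1 + -1 + 1 = -2.
Rows 5 and 2 are not orthogonal (dot product = -2 ≠ 0), so H is not a Hadamard matrix.

(0,0) entry = 8; (5,2) entry = -2.


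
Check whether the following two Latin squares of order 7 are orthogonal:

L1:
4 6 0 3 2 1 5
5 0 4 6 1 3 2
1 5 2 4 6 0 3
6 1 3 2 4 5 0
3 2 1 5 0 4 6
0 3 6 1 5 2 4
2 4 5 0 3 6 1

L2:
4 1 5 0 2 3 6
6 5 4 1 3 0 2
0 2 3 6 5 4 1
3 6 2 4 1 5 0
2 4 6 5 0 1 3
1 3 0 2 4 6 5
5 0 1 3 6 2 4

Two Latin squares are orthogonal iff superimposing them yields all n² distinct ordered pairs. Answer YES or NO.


Form the n² = 49 superimposed pairs (L1[i][j], L2[i][j]), row by row (rows and columns indexed from 0):
row 0: (4,4) (6,1) (0,5) (3,0) (2,2) (1,3) (5,6)
row 1: (5,6) (0,5) (4,4) (6,1) (1,3) (3,0) (2,2)
row 2: (1,0) (5,2) (2,3) (4,6) (6,5) (0,4) (3,1)
row 3: (6,3) (1,6) (3,2) (2,4) (4,1) (5,5) (0,0)
row 4: (3,2) (2,4) (1,6) (5,5) (0,0) (4,1) (6,3)
row 5: (0,1) (3,3) (6,0) (1,2) (5,4) (2,6) (4,5)
row 6: (2,5) (4,0) (5,1) (0,3) (3,6) (6,2) (1,4)
Orthogonality requires all 49 pairs distinct.
But the pair (5,6) repeats: cell (0,6) has L1 = 5, L2 = 6, and cell (1,0) has L1 = 5, L2 = 6.
A repeated pair means some other pair never occurs (only 35 distinct pairs out of 49), so the squares are not orthogonal.
Conclusion: NO.

NO


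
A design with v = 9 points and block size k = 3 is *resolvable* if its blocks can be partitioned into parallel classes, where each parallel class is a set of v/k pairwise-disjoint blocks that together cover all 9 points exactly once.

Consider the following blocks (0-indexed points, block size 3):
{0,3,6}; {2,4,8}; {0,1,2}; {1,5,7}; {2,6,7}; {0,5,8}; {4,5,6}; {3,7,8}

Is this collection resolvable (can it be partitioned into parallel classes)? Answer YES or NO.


v = 9, block size k = 3, number of blocks = 8.
For resolvability, blocks must partition into parallel classes of size v/k = 3.
Total blocks must therefore be a multiple of 3: 8 = 3·2 + 2 ⇒ not divisible ✗.
Resolvable? NO.

NO


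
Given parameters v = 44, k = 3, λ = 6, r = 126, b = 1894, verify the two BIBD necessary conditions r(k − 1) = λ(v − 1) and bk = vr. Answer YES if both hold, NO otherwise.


Condition (i): r(k − 1) = 126·2 = 252; λ(v − 1) = 6·43 = 258. Match? NO.
Condition (ii): bk = 1894·3 = 5682; vr = 44·126 = 5544. Match? NO.
Both conditions hold? NO.

NO


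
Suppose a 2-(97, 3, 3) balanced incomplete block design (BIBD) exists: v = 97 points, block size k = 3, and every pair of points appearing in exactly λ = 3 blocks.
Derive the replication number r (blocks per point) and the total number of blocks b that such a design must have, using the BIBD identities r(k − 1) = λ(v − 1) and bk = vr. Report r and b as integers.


Any 2-(v, k, λ) BIBD satisfies two necessary conditions:
  (i)  Each point sits in r blocks, and counting incidences through any fixed point gives r(k − 1) = λ(v − 1), so r = λ(v − 1)/(k − 1).
  (ii) Total incidences bk = vr, so b = vr/k.
Step 1: r = λ(v − 1)/(k − 1) = 3·(97 − 1)/(3 − 1) = 3·96/2 = 288/2 = 144.
Step 2: b = vr/k = 97·144/3 = 13968/3 = 4656.
Check integrality: r = 144 ∈ Z ✓, b = 4656 ∈ Z ✓.
(These identities are necessary conditions: they determine r and b for any design with these parameters, but do not by themselves prove that one exists.)

r = 144, b = 4656.


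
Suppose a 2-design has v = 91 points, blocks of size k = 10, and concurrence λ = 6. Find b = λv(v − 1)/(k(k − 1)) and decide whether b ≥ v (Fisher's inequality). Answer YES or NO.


r = λ(v − 1)/(k − 1) = 6·90/9 = 60.
b = vr/k = 91·60/10 = 546.
Fisher's inequality: b ≥ v ⇔ 546 ≥ 91? YES.

YES


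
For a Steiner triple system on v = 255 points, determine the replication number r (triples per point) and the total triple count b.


An STS(v) is a 2-(v, 3, 1) BIBD: block size k = 3, λ = 1.
Replication: r(k − 1) = λ(v − 1) ⇒ r·2 = 255 − 1 = 254 ⇒ r = 127.
Block count: bk = vr ⇒ b·3 = 255·127 = 32385 ⇒ b = 10795.
(Check via b = v(v − 1)/6 = 255·254/6 = 64770/6 = 10795.)

r = 127, b = 10795.


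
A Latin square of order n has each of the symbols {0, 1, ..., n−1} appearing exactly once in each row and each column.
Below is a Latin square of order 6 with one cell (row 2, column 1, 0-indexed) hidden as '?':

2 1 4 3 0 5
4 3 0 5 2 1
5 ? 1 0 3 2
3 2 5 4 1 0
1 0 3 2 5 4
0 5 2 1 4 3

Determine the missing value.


Row 2 contains symbols [0, 1, 2, 3, 5] — missing [4].
Column 1 contains symbols [0, 1, 2, 3, 5] — missing [4].
The missing symbol must appear in both missing sets; intersection = [4].
Therefore the hidden value is 4.

Missing value = 4.


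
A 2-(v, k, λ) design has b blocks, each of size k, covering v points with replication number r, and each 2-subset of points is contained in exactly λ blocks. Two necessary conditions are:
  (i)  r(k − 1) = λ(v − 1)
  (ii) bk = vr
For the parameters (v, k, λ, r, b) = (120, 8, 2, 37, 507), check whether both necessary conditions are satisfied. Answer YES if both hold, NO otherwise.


Condition (i): r(k − 1) = 37·7 = 259; λ(v − 1) = 2·119 = 238. Match? NO.
Condition (ii): bk = 507·8 = 4056; vr = 120·37 = 4440. Match? NO.
Both conditions hold? NO.

NO


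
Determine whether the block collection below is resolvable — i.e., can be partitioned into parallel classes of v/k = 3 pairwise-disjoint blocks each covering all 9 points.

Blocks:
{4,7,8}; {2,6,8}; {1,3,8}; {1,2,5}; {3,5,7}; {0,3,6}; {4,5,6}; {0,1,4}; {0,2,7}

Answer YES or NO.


v = 9, block size k = 3, number of blocks = 9.
For resolvability, blocks must partition into parallel classes of size v/k = 3.
Total blocks must therefore be a multiple of 3: 9 = 3·3 + 0 ⇒ divisible ✓.
Greedy packing gives 3 candidate class(es). Each should be a full parallel class (size 3, covers all 9 points).
  Class 1 (3 blocks): {4,7,8}; {1,2,5}; {0,3,6}. Points covered: [0, 1, 2, 3, 4, 5, 6, 7, 8].
  Class 2 (3 blocks): {2,6,8}; {3,5,7}; {0,1,4}. Points covered: [0, 1, 2, 3, 4, 5, 6, 7, 8].
  Class 3 (3 blocks): {1,3,8}; {4,5,6}; {0,2,7}. Points covered: [0, 1, 2, 3, 4, 5, 6, 7, 8].
All classes full (size 3)? YES. All classes cover every point? YES.
Resolvable? YES.

YES


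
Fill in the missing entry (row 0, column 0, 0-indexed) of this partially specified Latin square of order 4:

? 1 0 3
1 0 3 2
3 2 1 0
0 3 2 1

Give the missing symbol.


Row 0 contains symbols [0, 1, 3] — missing [2].
Column 0 contains symbols [0, 1, 3] — missing [2].
The missing symbol must appear in both missing sets; intersection = [2].
Therefore the hidden value is 2.

Missing value = 2.


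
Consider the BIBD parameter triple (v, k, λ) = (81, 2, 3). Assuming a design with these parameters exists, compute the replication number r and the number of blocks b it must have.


Any 2-(v, k, λ) BIBD satisfies two necessary conditions:
  (i)  Each point sits in r blocks, and counting incidences through any fixed point gives r(k − 1) = λ(v − 1), so r = λ(v − 1)/(k − 1).
  (ii) Total incidences bk = vr, so b = vr/k.
Step 1: r = λ(v − 1)/(k − 1) = 3·(81 − 1)/(2 − 1) = 3·80/1 = 240/1 = 240.
Step 2: b = vr/k = 81·240/2 = 19440/2 = 9720.
Check integrality: r = 240 ∈ Z ✓, b = 9720 ∈ Z ✓.
(These identities are necessary conditions: they determine r and b for any design with these parameters, but do not by themselves prove that one exists.)

r = 240, b = 9720.


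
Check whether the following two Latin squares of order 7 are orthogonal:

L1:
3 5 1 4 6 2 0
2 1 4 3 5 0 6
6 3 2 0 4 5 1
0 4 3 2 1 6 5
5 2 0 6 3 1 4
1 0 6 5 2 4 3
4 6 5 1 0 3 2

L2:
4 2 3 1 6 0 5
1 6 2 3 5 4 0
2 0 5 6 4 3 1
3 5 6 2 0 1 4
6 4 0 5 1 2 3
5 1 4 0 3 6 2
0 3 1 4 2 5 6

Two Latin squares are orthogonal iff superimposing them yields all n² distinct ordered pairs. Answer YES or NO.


Form the n² = 49 superimposed pairs (L1[i][j], L2[i][j]), row by row (rows and columns indexed from 0):
row 0: (3,4) (5,2) (1,3) (4,1) (6,6) (2,0) (0,5)
row 1: (2,1) (1,6) (4,2) (3,3) (5,5) (0,4) (6,0)
row 2: (6,2) (3,0) (2,5) (0,6) (4,4) (5,3) (1,1)
row 3: (0,3) (4,5) (3,6) (2,2) (1,0) (6,1) (5,4)
row 4: (5,6) (2,4) (0,0) (6,5) (3,1) (1,2) (4,3)
row 5: (1,5) (0,1) (6,4) (5,0) (2,3) (4,6) (3,2)
row 6: (4,0) (6,3) (5,1) (1,4) (0,2) (3,5) (2,6)
Orthogonality requires all 49 pairs distinct.
Check by first coordinate: for each symbol s of L1, list the L2 entries in the n cells where L1 = s; they must all differ.
  L1 = 0: L2 entries (in reading order) 5, 4, 6, 3, 0, 1, 2 — all 7 distinct ✓
  L1 = 1: L2 entries (in reading order) 3, 6, 1, 0, 2, 5, 4 — all 7 distinct ✓
  L1 = 2: L2 entries (in reading order) 0, 1, 5, 2, 4, 3, 6 — all 7 distinct ✓
  L1 = 3: L2 entries (in reading order) 4, 3, 0, 6, 1, 2, 5 — all 7 distinct ✓
  L1 = 4: L2 entries (in reading order) 1, 2, 4, 5, 3, 6, 0 — all 7 distinct ✓
  L1 = 5: L2 entries (in reading order) 2, 5, 3, 4, 6, 0, 1 — all 7 distinct ✓
  L1 = 6: L2 entries (in reading order) 6, 0, 2, 1, 5, 4, 3 — all 7 distinct ✓
Every symbol of L1 meets every symbol of L2 exactly once, so all 49 pairs are distinct (49 of 49).
Conclusion: YES.

YES


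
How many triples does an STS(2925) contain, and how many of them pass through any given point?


An STS(v) is a 2-(v, 3, 1) BIBD: block size k = 3, λ = 1.
Replication: r(k − 1) = λ(v − 1) ⇒ r·2 = 2925 − 1 = 2924 ⇒ r = 1462.
Block count: bk = vr ⇒ b·3 = 2925·1462 = 4276350 ⇒ b = 1425450.

r = 1462, b = 1425450.


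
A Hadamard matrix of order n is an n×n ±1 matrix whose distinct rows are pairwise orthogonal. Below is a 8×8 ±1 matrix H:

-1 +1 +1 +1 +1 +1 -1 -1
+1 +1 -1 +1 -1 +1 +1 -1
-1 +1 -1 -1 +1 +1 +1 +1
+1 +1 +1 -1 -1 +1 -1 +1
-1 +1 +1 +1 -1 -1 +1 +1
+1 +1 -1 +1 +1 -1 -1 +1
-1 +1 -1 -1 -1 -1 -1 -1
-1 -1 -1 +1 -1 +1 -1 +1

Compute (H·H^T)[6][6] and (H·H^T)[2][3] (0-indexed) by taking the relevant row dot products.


Row 2 of H: [-1, 1, -1, -1, 1, 1, 1, 1].
Row 3 of H: [1, 1, 1, -1, -1, 1, -1, 1].
Row 6 of H: [-1, 1, -1, -1, -1, -1, -1, -1].
(H·H^T)[6][6] = Σ_j H[6][j]·H[6][j] = (-1)² + (1)² + (-1)² + (-1)² + (-1)² + (-1)² + (-1)² + (-1)² = 1 + 1 + 1 + 1 + 1 + 1 + 1 + 1 = 8.
(H·H^T)[2][3] = Σ_j H[2][j]·H[3][j] = (-1)·(1) + (1)·(1) + (-1)·(1) + (-1)·(-1) + (1)·(-1) + (1)·(1) + (1)·(-1) + (1)·(1) = -1 + 1 + -1 + 1 + -1 + 1 + -1 + 1 = 0.
So rows 2 and 3 are orthogonal; the diagonal entry equals n = 8.

(6,6) entry = 8; (2,3) entry = 0.


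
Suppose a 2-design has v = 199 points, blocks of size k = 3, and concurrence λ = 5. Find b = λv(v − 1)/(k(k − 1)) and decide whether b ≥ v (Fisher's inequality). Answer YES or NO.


r = λ(v − 1)/(k − 1) = 5·198/2 = 495.
b = vr/k = 199·495/3 = 32835.
Fisher's inequality: b ≥ v ⇔ 32835 ≥ 199? YES.

YES


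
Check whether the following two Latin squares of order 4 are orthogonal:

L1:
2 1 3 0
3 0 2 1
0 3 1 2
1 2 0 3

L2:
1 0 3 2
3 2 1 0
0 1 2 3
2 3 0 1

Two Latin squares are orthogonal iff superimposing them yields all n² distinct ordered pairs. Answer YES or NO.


Form the n² = 16 superimposed pairs (L1[i][j], L2[i][j]), row by row (rows and columns indexed from 0):
row 0: (2,1) (1,0) (3,3) (0,2)
row 1: (3,3) (0,2) (2,1) (1,0)
row 2: (0,0) (3,1) (1,2) (2,3)
row 3: (1,2) (2,3) (0,0) (3,1)
Orthogonality requires all 16 pairs distinct.
But the pair (3,3) repeats: cell (0,2) has L1 = 3, L2 = 3, and cell (1,0) has L1 = 3, L2 = 3.
A repeated pair means some other pair never occurs (only 8 distinct pairs out of 16), so the squares are not orthogonal.
Conclusion: NO.

NO


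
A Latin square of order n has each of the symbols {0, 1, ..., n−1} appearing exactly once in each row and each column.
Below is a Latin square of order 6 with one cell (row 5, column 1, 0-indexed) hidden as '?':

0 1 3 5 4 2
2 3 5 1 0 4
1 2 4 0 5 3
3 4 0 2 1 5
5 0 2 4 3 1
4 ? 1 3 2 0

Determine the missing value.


Row 5 contains symbols [0, 1, 2, 3, 4] — missing [5].
Column 1 contains symbols [0, 1, 2, 3, 4] — missing [5].
The missing symbol must appear in both missing sets; intersection = [5].
Therefore the hidden value is 5.

Missing value = 5.


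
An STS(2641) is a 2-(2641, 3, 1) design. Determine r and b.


An STS(v) is a 2-(v, 3, 1) BIBD: block size k = 3, λ = 1.
Replication: r(k − 1) = λ(v − 1) ⇒ r·2 = 2641 − 1 = 2640 ⇒ r = 1320.
Block count: bk = vr ⇒ b·3 = 2641·1320 = 3486120 ⇒ b = 1162040.
(Check via b = v(v − 1)/6 = 2641·2640/6 = 6972240/6 = 1162040.)

r = 1320, b = 1162040.


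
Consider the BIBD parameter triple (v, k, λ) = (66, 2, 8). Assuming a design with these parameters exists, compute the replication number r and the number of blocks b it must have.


Any 2-(v, k, λ) BIBD satisfies two necessary conditions:
  (i)  Each point sits in r blocks, and counting incidences through any fixed point gives r(k − 1) = λ(v − 1), so r = λ(v − 1)/(k − 1).
  (ii) Total incidences bk = vr, so b = vr/k.
Step 1: r = λ(v − 1)/(k − 1) = 8·(66 − 1)/(2 − 1) = 8·65/1 = 520/1 = 520.
Step 2: b = vr/k = 66·520/2 = 34320/2 = 17160.
Check integrality: r = 520 ∈ Z ✓, b = 17160 ∈ Z ✓.
(These identities are necessary conditions: they determine r and b for any design with these parameters, but do not by themselves prove that one exists.)

r = 520, b = 17160.


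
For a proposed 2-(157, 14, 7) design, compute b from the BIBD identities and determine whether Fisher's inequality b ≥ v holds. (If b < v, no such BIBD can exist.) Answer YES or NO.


r = λ(v − 1)/(k − 1) = 7·156/13 = 84.
b = vr/k = 157·84/14 = 942.
Fisher's inequality: b ≥ v ⇔ 942 ≥ 157? YES.

YES


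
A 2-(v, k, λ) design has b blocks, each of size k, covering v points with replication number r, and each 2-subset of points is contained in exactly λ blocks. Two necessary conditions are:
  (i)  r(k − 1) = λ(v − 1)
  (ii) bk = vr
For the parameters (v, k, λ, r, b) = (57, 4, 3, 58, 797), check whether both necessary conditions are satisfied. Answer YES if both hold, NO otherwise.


Condition (i): r(k − 1) = 58·3 = 174; λ(v − 1) = 3·56 = 168. Match? NO.
Condition (ii): bk = 797·4 = 3188; vr = 57·58 = 3306. Match? NO.
Both conditions hold? NO.

NO


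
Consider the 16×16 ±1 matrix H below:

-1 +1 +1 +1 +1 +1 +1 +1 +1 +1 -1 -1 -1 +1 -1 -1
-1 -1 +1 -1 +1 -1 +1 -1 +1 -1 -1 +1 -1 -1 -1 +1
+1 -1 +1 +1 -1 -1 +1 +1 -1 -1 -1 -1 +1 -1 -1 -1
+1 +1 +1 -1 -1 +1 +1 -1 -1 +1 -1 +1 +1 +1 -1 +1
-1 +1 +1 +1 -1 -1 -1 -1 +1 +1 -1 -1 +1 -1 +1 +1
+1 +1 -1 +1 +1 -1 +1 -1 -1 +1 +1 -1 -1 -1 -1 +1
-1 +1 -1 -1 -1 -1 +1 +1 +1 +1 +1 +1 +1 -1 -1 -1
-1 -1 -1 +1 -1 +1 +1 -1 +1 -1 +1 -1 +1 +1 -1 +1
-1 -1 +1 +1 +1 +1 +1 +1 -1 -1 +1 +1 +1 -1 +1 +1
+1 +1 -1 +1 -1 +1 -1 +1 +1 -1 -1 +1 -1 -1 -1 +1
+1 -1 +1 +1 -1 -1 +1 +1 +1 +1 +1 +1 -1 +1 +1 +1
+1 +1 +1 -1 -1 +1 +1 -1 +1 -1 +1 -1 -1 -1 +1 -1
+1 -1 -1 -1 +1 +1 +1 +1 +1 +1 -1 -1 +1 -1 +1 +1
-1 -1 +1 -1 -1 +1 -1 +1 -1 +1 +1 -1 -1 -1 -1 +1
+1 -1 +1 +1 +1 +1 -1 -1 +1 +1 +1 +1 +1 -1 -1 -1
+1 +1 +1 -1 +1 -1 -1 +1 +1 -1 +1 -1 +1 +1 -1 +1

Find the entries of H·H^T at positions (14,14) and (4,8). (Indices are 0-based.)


Row 4 of H: [-1, 1, 1, 1, -1, -1, -1, -1, 1, 1, -1, -1, 1, -1, 1, 1].
Row 8 of H: [-1, -1, 1, 1, 1, 1, 1, 1, -1, -1, 1, 1, 1, -1, 1, 1].
Row 14 of H: [1, -1, 1, 1, 1, 1, -1, -1, 1, 1, 1, 1, 1, -1, -1, -1].
(H·H^T)[14][14] = Σ_j H[14][j]·H[14][j] = (1)² + (-1)² + (1)² + (1)² + (1)² + (1)² + (-1)² + (-1)² + (1)² + (1)² + (1)² + (1)² + (1)² + (-1)² + (-1)² + (-1)² = 1 + 1 + 1 + 1 + 1 + 1 + 1 + 1 + 1 + 1 + 1 + 1 + 1 + 1 + 1 + 1 = 16.
(H·H^T)[4][8] = Σ_j H[4][j]·H[8][j] = (-1)·(-1) + (1)·(-1) + (1)·(1) + (1)·(1) + (-1)·(1) + (-1)·(1) + (-1)·(1) + (-1)·(1) + (1)·(-1) + (1)·(-1) + (-1)·(1) + (-1)·(1) + (1)·(1) + (-1)·(-1) + (1)·(1) + (1)·(1) = 1 + -1 + 1 + 1 + -1 + -1 + -1 + -1 + -1 + -1 + -1 + -1 + 1 + 1 + 1 + 1 = -2.
Rows 4 and 8 are not orthogonal (dot product = -2 ≠ 0), so H is not a Hadamard matrix.

(14,14) entry = 16; (4,8) entry = -2.


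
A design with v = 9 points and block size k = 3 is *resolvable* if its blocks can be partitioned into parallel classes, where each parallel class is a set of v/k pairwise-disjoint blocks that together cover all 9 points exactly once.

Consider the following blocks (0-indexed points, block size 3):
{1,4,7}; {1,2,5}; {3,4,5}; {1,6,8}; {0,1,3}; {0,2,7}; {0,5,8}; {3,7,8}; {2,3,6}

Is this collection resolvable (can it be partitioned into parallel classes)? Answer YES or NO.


v = 9, block size k = 3, number of blocks = 9.
For resolvability, blocks must partition into parallel classes of size v/k = 3.
Total blocks must therefore be a multiple of 3: 9 = 3·3 + 0 ⇒ divisible ✓.
Consider block {1,2,5}. The only other block(s) in the collection disjoint from it are {3,7,8} — just 1 block(s). Any parallel class containing {1,2,5} would need 2 other blocks each disjoint from it, so no parallel class of size 3 can contain {1,2,5}.
Since every block must belong to some parallel class in a resolution, the collection cannot be partitioned into parallel classes.
Resolvable? NO.

NO


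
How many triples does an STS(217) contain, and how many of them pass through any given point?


An STS(v) is a 2-(v, 3, 1) BIBD: block size k = 3, λ = 1.
Replication: r(k − 1) = λ(v − 1) ⇒ r·2 = 217 − 1 = 216 ⇒ r = 108.
Block count: bk = vr ⇒ b·3 = 217·108 = 23436 ⇒ b = 7812.
(Check via b = v(v − 1)/6 = 217·216/6 = 46872/6 = 7812.)

r = 108, b = 7812.


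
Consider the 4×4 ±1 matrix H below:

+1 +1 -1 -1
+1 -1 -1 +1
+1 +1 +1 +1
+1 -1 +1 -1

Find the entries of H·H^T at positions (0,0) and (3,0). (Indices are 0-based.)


Row 0 of H: [1, 1, -1, -1].
Row 3 of H: [1, -1, 1, -1].
(H·H^T)[0][0] = Σ_j H[0][j]·H[0][j] = (1)² + (1)² + (-1)² + (-1)² = 1 + 1 + 1 + 1 = 4.
(H·H^T)[3][0] = Σ_j H[3][j]·H[0][j] = (1)·(1) + (-1)·(1) + (1)·(-1) + (-1)·(-1) = 1 + -1 + -1 + 1 = 0.
So rows 3 and 0 are orthogonal; the diagonal entry equals n = 4.

(0,0) entry = 4; (3,0) entry = 0.


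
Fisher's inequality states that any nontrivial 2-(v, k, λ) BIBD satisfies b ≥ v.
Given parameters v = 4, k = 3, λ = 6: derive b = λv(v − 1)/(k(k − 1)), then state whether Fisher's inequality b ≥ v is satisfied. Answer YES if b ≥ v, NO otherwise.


b = λv(v − 1)/(k(k − 1)) = 6·4·3/(3·2) = 72/6 = 12.
Compare with v = 4: b ≥ v, so Fisher's inequality holds.

YES


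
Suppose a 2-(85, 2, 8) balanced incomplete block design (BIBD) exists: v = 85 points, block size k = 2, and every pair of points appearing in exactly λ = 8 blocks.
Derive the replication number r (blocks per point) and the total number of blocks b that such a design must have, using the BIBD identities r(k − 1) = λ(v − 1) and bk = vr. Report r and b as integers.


Any 2-(v, k, λ) BIBD satisfies two necessary conditions:
  (i)  Each point sits in r blocks, and counting incidences through any fixed point gives r(k − 1) = λ(v − 1), so r = λ(v − 1)/(k − 1).
  (ii) Total incidences bk = vr, so b = vr/k.
Step 1: r = λ(v − 1)/(k − 1) = 8·(85 − 1)/(2 − 1) = 8·84/1 = 672/1 = 672.
Step 2: b = vr/k = 85·672/2 = 57120/2 = 28560.
Check integrality: r = 672 ∈ Z ✓, b = 28560 ∈ Z ✓.
(These identities are necessary conditions: they determine r and b for any design with these parameters, but do not by themselves prove that one exists.)

r = 672, b = 28560.


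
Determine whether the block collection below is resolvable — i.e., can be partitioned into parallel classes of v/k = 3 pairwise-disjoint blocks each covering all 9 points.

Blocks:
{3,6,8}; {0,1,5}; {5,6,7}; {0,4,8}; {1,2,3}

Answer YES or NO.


v = 9, block size k = 3, number of blocks = 5.
For resolvability, blocks must partition into parallel classes of size v/k = 3.
Total blocks must therefore be a multiple of 3: 5 = 3·1 + 2 ⇒ not divisible ✗.
Resolvable? NO.

NO


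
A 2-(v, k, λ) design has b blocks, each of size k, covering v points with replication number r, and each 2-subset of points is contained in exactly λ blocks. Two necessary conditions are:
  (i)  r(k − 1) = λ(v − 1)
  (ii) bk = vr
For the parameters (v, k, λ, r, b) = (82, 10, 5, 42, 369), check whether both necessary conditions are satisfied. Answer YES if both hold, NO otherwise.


Condition (i): r(k − 1) = 42·9 = 378; λ(v − 1) = 5·81 = 405. Match? NO.
Condition (ii): bk = 369·10 = 3690; vr = 82·42 = 3444. Match? NO.
Both conditions hold? NO.

NO


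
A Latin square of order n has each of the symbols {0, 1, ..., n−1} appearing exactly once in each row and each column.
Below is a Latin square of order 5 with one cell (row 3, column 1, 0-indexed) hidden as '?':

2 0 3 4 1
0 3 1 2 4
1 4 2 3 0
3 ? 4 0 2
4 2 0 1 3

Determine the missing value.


Row 3 contains symbols [0, 2, 3, 4] — missing [1].
Column 1 contains symbols [0, 2, 3, 4] — missing [1].
The missing symbol must appear in both missing sets; intersection = [1].
Therefore the hidden value is 1.

Missing value = 1.


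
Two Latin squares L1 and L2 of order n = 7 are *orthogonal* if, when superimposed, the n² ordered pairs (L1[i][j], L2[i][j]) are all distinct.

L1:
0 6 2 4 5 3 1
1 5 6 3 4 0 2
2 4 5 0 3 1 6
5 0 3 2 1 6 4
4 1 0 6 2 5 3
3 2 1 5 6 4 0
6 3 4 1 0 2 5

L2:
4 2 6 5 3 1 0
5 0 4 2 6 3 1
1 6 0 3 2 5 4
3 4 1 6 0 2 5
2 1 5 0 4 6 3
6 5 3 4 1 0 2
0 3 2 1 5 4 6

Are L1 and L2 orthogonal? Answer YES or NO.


Form the n² = 49 superimposed pairs (L1[i][j], L2[i][j]), row by row (rows and columns indexed from 0):
row 0: (0,4) (6,2) (2,6) (4,5) (5,3) (3,1) (1,0)
row 1: (1,5) (5,0) (6,4) (3,2) (4,6) (0,3) (2,1)
row 2: (2,1) (4,6) (5,0) (0,3) (3,2) (1,5) (6,4)
row 3: (5,3) (0,4) (3,1) (2,6) (1,0) (6,2) (4,5)
row 4: (4,2) (1,1) (0,5) (6,0) (2,4) (5,6) (3,3)
row 5: (3,6) (2,5) (1,3) (5,4) (6,1) (4,0) (0,2)
row 6: (6,0) (3,3) (4,2) (1,1) (0,5) (2,4) (5,6)
Orthogonality requires all 49 pairs distinct.
But the pair (2,1) repeats: cell (1,6) has L1 = 2, L2 = 1, and cell (2,0) has L1 = 2, L2 = 1.
A repeated pair means some other pair never occurs (only 28 distinct pairs out of 49), so the squares are not orthogonal.
Conclusion: NO.

NO


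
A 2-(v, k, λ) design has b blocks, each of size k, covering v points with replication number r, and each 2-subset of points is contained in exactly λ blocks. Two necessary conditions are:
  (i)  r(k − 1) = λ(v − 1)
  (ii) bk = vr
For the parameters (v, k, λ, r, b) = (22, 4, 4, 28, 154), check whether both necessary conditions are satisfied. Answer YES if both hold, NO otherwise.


Condition (i): r(k − 1) = 28·3 = 84; λ(v − 1) = 4·21 = 84. Match? YES.
Condition (ii): bk = 154·4 = 616; vr = 22·28 = 616. Match? YES.
Both conditions hold? YES.

YES


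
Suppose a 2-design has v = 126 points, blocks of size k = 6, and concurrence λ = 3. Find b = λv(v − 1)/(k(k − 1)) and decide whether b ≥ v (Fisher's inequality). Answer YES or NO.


b = λv(v − 1)/(k(k − 1)) = 3·126·125/(6·5) = 47250/30 = 1575.
Compare with v = 126: b ≥ v, so Fisher's inequality holds.

YES


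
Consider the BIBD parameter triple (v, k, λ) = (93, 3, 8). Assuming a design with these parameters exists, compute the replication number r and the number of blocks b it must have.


Any 2-(v, k, λ) BIBD satisfies two necessary conditions:
  (i)  Each point sits in r blocks, and counting incidences through any fixed point gives r(k − 1) = λ(v − 1), so r = λ(v − 1)/(k − 1).
  (ii) Total incidences bk = vr, so b = vr/k.
Step 1: r = λ(v − 1)/(k − 1) = 8·(93 − 1)/(3 − 1) = 8·92/2 = 736/2 = 368.
Step 2: b = vr/k = 93·368/3 = 34224/3 = 11408.
Check integrality: r = 368 ∈ Z ✓, b = 11408 ∈ Z ✓.
(These identities are necessary conditions: they determine r and b for any design with these parameters, but do not by themselves prove that one exists.)

r = 368, b = 11408.


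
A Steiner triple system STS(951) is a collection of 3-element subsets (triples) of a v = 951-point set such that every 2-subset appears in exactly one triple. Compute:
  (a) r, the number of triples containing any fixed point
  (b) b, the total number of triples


An STS(v) is a 2-(v, 3, 1) BIBD: block size k = 3, λ = 1.
Replication: r(k − 1) = λ(v − 1) ⇒ r·2 = 951 − 1 = 950 ⇒ r = 475.
Block count: b = v(v − 1)/6 = 951·950/6 = 903450/6 = 150575.
(Check via bk = vr: 150575·3 = 451725 = 951·475 = 451725 ✓.)

r = 475, b = 150575.


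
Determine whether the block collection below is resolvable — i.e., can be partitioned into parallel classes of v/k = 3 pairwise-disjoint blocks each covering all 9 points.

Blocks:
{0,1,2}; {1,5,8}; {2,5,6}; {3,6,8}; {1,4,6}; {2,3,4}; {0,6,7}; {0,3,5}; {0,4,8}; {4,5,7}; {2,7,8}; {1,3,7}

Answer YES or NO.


v = 9, block size k = 3, number of blocks = 12.
For resolvability, blocks must partition into parallel classes of size v/k = 3.
Total blocks must therefore be a multiple of 3: 12 = 3·4 + 0 ⇒ divisible ✓.
Greedy packing gives 4 candidate class(es). Each should be a full parallel class (size 3, covers all 9 points).
  Class 1 (3 blocks): {0,1,2}; {3,6,8}; {4,5,7}. Points covered: [0, 1, 2, 3, 4, 5, 6, 7, 8].
  Class 2 (3 blocks): {1,5,8}; {2,3,4}; {0,6,7}. Points covered: [0, 1, 2, 3, 4, 5, 6, 7, 8].
  Class 3 (3 blocks): {2,5,6}; {0,4,8}; {1,3,7}. Points covered: [0, 1, 2, 3, 4, 5, 6, 7, 8].
  Class 4 (3 blocks): {1,4,6}; {0,3,5}; {2,7,8}. Points covered: [0, 1, 2, 3, 4, 5, 6, 7, 8].
All classes full (size 3)? YES. All classes cover every point? YES.
Resolvable? YES.

YES


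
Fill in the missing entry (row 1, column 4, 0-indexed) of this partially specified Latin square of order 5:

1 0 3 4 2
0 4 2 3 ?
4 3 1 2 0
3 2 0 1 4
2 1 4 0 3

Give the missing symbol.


Row 1 contains symbols [0, 2, 3, 4] — missing [1].
Column 4 contains symbols [0, 2, 3, 4] — missing [1].
The missing symbol must appear in both missing sets; intersection = [1].
Therefore the hidden value is 1.

Missing value = 1.


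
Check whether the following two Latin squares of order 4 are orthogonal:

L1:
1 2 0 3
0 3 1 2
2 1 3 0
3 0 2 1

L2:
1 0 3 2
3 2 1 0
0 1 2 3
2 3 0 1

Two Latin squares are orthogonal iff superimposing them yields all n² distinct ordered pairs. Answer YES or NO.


Form the n² = 16 superimposed pairs (L1[i][j], L2[i][j]), row by row (rows and columns indexed from 0):
row 0: (1,1) (2,0) (0,3) (3,2)
row 1: (0,3) (3,2) (1,1) (2,0)
row 2: (2,0) (1,1) (3,2) (0,3)
row 3: (3,2) (0,3) (2,0) (1,1)
Orthogonality requires all 16 pairs distinct.
But the pair (0,3) repeats: cell (0,2) has L1 = 0, L2 = 3, and cell (1,0) has L1 = 0, L2 = 3.
A repeated pair means some other pair never occurs (only 4 distinct pairs out of 16), so the squares are not orthogonal.
Conclusion: NO.

NO


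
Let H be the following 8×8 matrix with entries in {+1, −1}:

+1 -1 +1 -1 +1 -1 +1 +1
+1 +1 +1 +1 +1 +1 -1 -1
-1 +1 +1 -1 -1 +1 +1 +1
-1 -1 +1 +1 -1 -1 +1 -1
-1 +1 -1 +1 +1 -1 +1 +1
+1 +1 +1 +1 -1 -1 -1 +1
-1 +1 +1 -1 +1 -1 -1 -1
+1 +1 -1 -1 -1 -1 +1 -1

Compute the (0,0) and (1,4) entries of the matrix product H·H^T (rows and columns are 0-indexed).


Row 0 of H: [1, -1, 1, -1, 1, -1, 1, 1].
Row 1 of H: [1, 1, 1, 1, 1, 1, -1, -1].
Row 4 of H: [-1, 1, -1, 1, 1, -1, 1, 1].
(H·H^T)[0][0] = Σ_j H[0][j]·H[0][j] = (1)² + (-1)² + (1)² + (-1)² + (1)² + (-1)² + (1)² + (1)² = 1 + 1 + 1 + 1 + 1 + 1 + 1 + 1 = 8.
(H·H^T)[1][4] = Σ_j H[1][j]·H[4][j] = (1)·(-1) + (1)·(1) + (1)·(-1) + (1)·(1) + (1)·(1) + (1)·(-1) + (-1)·(1) + (-1)·(1) = -1 + 1 + -1 + 1 + 1 + -1 + -1 + -1 = -2.
Rows 1 and 4 are not orthogonal (dot product = -2 ≠ 0), so H is not a Hadamard matrix.

(0,0) entry = 8; (1,4) entry = -2.


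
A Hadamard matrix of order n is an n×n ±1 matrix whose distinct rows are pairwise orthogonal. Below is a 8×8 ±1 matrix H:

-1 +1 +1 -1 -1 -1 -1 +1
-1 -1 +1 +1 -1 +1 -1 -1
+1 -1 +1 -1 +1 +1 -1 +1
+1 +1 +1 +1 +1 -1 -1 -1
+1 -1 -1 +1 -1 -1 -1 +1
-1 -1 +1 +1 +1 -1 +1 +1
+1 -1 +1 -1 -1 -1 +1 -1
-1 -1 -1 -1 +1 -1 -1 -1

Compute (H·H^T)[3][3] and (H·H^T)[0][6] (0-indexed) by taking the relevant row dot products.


Row 0 of H: [-1, 1, 1, -1, -1, -1, -1, 1].
Row 3 of H: [1, 1, 1, 1, 1, -1, -1, -1].
Row 6 of H: [1, -1, 1, -1, -1, -1, 1, -1].
(H·H^T)[3][3] = Σ_j H[3][j]·H[3][j] = (1)² + (1)² + (1)² + (1)² + (1)² + (-1)² + (-1)² + (-1)² = 1 + 1 + 1 + 1 + 1 + 1 + 1 + 1 = 8.
(H·H^T)[0][6] = Σ_j H[0][j]·H[6][j] = (-1)·(1) + (1)·(-1) + (1)·(1) + (-1)·(-1) + (-1)·(-1) + (-1)·(-1) + (-1)·(1) + (1)·(-1) = -1 + -1 + 1 + 1 + 1 + 1 + -1 + -1 = 0.
So rows 0 and 6 are orthogonal; the diagonal entry equals n = 8.

(3,3) entry = 8; (0,6) entry = 0.


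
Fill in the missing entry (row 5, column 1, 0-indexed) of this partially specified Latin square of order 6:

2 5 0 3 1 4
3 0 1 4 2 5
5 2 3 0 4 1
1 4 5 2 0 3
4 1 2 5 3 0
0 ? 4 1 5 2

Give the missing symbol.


Row 5 contains symbols [0, 1, 2, 4, 5] — missing [3].
Column 1 contains symbols [0, 1, 2, 4, 5] — missing [3].
The missing symbol must appear in both missing sets; intersection = [3].
Therefore the hidden value is 3.

Missing value = 3.


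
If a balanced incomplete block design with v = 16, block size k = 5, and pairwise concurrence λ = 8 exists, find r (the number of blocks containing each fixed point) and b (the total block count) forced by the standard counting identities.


Any 2-(v, k, λ) BIBD satisfies two necessary conditions:
  (i)  Each point sits in r blocks, and counting incidences through any fixed point gives r(k − 1) = λ(v − 1), so r = λ(v − 1)/(k − 1).
  (ii) Total incidences bk = vr, so b = vr/k.
Step 1: r = λ(v − 1)/(k − 1) = 8·(16 − 1)/(5 − 1) = 8·15/4 = 120/4 = 30.
Step 2: b = vr/k = 16·30/5 = 480/5 = 96.
Check integrality: r = 30 ∈ Z ✓, b = 96 ∈ Z ✓.
(These identities are necessary conditions: they determine r and b for any design with these parameters, but do not by themselves prove that one exists.)

r = 30, b = 96.


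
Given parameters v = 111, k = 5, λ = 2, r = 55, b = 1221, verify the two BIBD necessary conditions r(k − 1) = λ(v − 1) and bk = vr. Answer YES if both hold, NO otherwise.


Condition (i): r(k − 1) = 55·4 = 220; λ(v − 1) = 2·110 = 220. Match? YES.
Condition (ii): bk = 1221·5 = 6105; vr = 111·55 = 6105. Match? YES.
Both conditions hold? YES.

YES


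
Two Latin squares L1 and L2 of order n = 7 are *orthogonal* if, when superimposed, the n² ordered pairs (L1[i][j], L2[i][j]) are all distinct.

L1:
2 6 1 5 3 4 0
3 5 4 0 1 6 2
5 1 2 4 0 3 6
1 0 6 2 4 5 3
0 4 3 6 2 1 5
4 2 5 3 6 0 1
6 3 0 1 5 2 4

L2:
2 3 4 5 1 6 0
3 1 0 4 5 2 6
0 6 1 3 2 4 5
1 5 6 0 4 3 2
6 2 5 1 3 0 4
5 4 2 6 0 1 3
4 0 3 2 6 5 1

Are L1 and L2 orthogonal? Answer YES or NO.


Form the n² = 49 superimposed pairs (L1[i][j], L2[i][j]), row by row (rows and columns indexed from 0):
row 0: (2,2) (6,3) (1,4) (5,5) (3,1) (4,6) (0,0)
row 1: (3,3) (5,1) (4,0) (0,4) (1,5) (6,2) (2,6)
row 2: (5,0) (1,6) (2,1) (4,3) (0,2) (3,4) (6,5)
row 3: (1,1) (0,5) (6,6) (2,0) (4,4) (5,3) (3,2)
row 4: (0,6) (4,2) (3,5) (6,1) (2,3) (1,0) (5,4)
row 5: (4,5) (2,4) (5,2) (3,6) (6,0) (0,1) (1,3)
row 6: (6,4) (3,0) (0,3) (1,2) (5,6) (2,5) (4,1)
Orthogonality requires all 49 pairs distinct.
Check by first coordinate: for each symbol s of L1, list the L2 entries in the n cells where L1 = s; they must all differ.
  L1 = 0: L2 entries (in reading order) 0, 4, 2, 5, 6, 1, 3 — all 7 distinct ✓
  L1 = 1: L2 entries (in reading order) 4, 5, 6, 1, 0, 3, 2 — all 7 distinct ✓
  L1 = 2: L2 entries (in reading order) 2, 6, 1, 0, 3, 4, 5 — all 7 distinct ✓
  L1 = 3: L2 entries (in reading order) 1, 3, 4, 2, 5, 6, 0 — all 7 distinct ✓
  L1 = 4: L2 entries (in reading order) 6, 0, 3, 4, 2, 5, 1 — all 7 distinct ✓
  L1 = 5: L2 entries (in reading order) 5, 1, 0, 3, 4, 2, 6 — all 7 distinct ✓
  L1 = 6: L2 entries (in reading order) 3, 2, 5, 6, 1, 0, 4 — all 7 distinct ✓
Every symbol of L1 meets every symbol of L2 exactly once, so all 49 pairs are distinct (49 of 49).
Conclusion: YES.

YES


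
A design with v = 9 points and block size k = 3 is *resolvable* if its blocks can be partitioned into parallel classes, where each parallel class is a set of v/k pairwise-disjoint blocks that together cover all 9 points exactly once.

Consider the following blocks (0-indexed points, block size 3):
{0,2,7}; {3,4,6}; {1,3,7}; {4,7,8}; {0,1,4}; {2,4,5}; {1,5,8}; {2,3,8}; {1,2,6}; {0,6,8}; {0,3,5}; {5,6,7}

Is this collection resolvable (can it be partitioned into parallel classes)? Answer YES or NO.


v = 9, block size k = 3, number of blocks = 12.
For resolvability, blocks must partition into parallel classes of size v/k = 3.
Total blocks must therefore be a multiple of 3: 12 = 3·4 + 0 ⇒ divisible ✓.
Greedy packing gives 4 candidate class(es). Each should be a full parallel class (size 3, covers all 9 points).
  Class 1 (3 blocks): {0,2,7}; {3,4,6}; {1,5,8}. Points covered: [0, 1, 2, 3, 4, 5, 6, 7, 8].
  Class 2 (3 blocks): {1,3,7}; {2,4,5}; {0,6,8}. Points covered: [0, 1, 2, 3, 4, 5, 6, 7, 8].
  Class 3 (3 blocks): {4,7,8}; {1,2,6}; {0,3,5}. Points covered: [0, 1, 2, 3, 4, 5, 6, 7, 8].
  Class 4 (3 blocks): {0,1,4}; {2,3,8}; {5,6,7}. Points covered: [0, 1, 2, 3, 4, 5, 6, 7, 8].
All classes full (size 3)? YES. All classes cover every point? YES.
Resolvable? YES.

YES
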